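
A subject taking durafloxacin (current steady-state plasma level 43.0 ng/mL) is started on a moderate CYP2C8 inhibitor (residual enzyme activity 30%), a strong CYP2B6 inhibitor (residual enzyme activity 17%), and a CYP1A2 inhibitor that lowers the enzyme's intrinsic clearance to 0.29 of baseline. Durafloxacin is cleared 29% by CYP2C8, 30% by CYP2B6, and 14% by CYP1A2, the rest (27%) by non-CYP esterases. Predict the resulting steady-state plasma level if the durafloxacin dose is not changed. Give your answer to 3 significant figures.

95.9 ng/mL

The CYP2C8 pathway (29% of clearance) falls to 0.3× activity: 0.29 × 0.3 = 0.087.
The CYP2B6 pathway (30% of clearance) is reduced to 0.17× activity: 0.3 × 0.17 = 0.051.
The CYP1A2 pathway (14% of clearance) is reduced to 0.29× activity: 0.14 × 0.29 = 0.0406.
The remaining 27% of clearance is unaffected.
CL_new/CL_old = 0.087 + 0.051 + 0.0406 + 0.27 = 0.4486.
Steady-state plasma level ∝ 1/CL: new value = 43.0 / 0.4486 = 95.9 ng/mL.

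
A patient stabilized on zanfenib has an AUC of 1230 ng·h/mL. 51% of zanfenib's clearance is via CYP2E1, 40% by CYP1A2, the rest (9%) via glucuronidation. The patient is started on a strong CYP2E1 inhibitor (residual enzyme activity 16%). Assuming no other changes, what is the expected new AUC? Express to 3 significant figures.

2.15 × 10³ ng·h/mL

The CYP2E1 pathway (51% of clearance) drops to 0.16× activity: 0.51 × 0.16 = 0.0816.
CYP1A2 (40%) and the residual 9% are unaffected.
CL_new/CL_old = 0.0816 + 0.4 + 0.09 = 0.5716.
With dosing unchanged, AUC scales as 1/CL: 1230 / 0.5716 = 2.15 × 10³ ng·h/mL.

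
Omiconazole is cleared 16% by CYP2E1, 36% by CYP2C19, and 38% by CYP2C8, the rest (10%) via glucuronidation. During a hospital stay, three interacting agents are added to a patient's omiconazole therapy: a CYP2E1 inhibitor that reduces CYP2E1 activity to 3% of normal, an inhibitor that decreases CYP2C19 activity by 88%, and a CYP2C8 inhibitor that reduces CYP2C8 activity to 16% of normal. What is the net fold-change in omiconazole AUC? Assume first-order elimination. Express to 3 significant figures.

The CYP2E1 pathway (16% of clearance) is reduced to 0.03× activity: 0.16 × 0.03 = 0.0048.
The CYP2C19 pathway (36% of clearance) is reduced to 0.12× activity: 0.36 × 0.12 = 0.0432.
The CYP2C8 pathway (38% of clearance) falls to 0.16× activity: 0.38 × 0.16 = 0.0608.
Non-CYP routes (10%) are unchanged.
Relative clearance = 0.0048 + 0.0432 + 0.0608 + 0.1 = 0.2088.
Because AUC varies inversely with clearance, the combined effect is 1 / 0.2088 = 4.79.

4.79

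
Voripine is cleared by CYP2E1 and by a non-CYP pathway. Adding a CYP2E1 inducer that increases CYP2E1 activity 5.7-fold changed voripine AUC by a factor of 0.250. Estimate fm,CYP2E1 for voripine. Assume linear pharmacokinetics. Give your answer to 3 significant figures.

Let fm be the CYP2E1 fraction. New clearance relative to baseline = fm × 5.7 + (1 − fm).
AUC ratio = 1 / (new CL fraction), so new CL fraction = 1 / 0.250 = 4.
fm × 5.7 + 1 − fm = 4  ⇒  fm × (5.7 − 1) = 3  ⇒  fm = 0.638.

0.638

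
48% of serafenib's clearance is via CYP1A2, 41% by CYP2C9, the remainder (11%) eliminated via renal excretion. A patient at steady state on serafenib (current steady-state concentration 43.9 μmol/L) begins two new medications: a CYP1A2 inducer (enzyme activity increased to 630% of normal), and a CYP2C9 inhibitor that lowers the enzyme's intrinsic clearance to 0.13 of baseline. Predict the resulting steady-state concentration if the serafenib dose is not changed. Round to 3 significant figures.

The CYP1A2 pathway (48% of clearance) increases to 6.3× activity: 0.48 × 6.3 = 3.024.
The CYP2C9 pathway (41% of clearance) is reduced to 0.13× activity: 0.41 × 0.13 = 0.0533.
Non-CYP routes (11%) are unchanged.
CL_new/CL_old = 3.024 + 0.0533 + 0.11 = 3.1873.
New steady-state concentration = 43.9 / 3.1873 = 13.8 μmol/L (concentration scales inversely with clearance).

13.8 μmol/L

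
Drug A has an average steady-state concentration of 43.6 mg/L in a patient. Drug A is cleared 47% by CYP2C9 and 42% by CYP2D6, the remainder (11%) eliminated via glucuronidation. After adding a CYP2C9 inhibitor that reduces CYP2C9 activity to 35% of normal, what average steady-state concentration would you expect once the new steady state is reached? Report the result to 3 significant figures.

The CYP2C9 pathway (47% of clearance) is reduced to 0.35× activity: 0.47 × 0.35 = 0.1645.
CYP2D6 (42%) and the residual 11% are unaffected.
Relative clearance = 0.1645 + 0.42 + 0.11 = 0.6945.
With dosing unchanged, average steady-state concentration scales as 1/CL: 43.6 / 0.6945 = 62.8 mg/L.

62.8 mg/L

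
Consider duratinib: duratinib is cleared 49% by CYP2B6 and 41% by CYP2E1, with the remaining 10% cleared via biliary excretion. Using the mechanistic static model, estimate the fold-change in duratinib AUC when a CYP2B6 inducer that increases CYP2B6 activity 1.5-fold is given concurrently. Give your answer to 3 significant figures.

CYP2B6: 0.49 × 1.5 = 0.735
CYP2E1: 0.41 (unchanged)
Other: 0.1 (unchanged)
CL_new/CL_old = 0.735 + 0.41 + 0.1 = 1.245.
AUC ratio = CL_old/CL_new = 1 / 1.245 = 0.803.

0.803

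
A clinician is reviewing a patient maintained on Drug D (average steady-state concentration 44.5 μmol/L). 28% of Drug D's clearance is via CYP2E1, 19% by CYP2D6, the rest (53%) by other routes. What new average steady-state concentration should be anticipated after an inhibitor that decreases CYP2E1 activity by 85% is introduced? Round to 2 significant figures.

58 μmol/L

The CYP2E1 pathway (28% of clearance) is reduced to 0.15× activity: 0.28 × 0.15 = 0.042.
CYP2D6 (19%) and the residual 53% are unaffected.
New clearance relative to baseline: 0.042 + 0.19 + 0.53 = 0.762.
Average steady-state concentration ∝ 1/CL, so new value = 44.5 / 0.762 = 58 μmol/L.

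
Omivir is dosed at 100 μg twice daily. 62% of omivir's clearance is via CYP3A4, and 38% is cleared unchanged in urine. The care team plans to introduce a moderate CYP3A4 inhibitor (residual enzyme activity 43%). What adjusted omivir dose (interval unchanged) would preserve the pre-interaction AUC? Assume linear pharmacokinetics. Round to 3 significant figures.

64.7 μg

The CYP3A4 pathway (62% of clearance) is reduced to 0.43× activity: 0.62 × 0.43 = 0.2666.
Non-CYP routes (38%) are unchanged.
CL_new/CL_old = 0.2666 + 0.38 = 0.6466.
Css,avg = (dose rate)/CL, so holding Css fixed requires dose ∝ CL: 100 × 0.6466 = 64.7 μg.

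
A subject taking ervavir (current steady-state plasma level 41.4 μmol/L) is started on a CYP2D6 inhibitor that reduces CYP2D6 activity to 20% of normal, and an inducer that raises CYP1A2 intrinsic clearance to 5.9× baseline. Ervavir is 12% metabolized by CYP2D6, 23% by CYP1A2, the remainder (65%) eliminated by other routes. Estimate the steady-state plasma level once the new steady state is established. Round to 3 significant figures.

20.4 μmol/L

The CYP2D6 pathway (12% of clearance) falls to 0.2× activity: 0.12 × 0.2 = 0.024.
The CYP1A2 pathway (23% of clearance) increases to 5.9× activity: 0.23 × 5.9 = 1.357.
The remaining 65% of clearance is unaffected.
CL_new/CL_old = 0.024 + 1.357 + 0.65 = 2.031.
Dividing the baseline by the relative clearance: 41.4 / 2.031 = 20.4 μmol/L.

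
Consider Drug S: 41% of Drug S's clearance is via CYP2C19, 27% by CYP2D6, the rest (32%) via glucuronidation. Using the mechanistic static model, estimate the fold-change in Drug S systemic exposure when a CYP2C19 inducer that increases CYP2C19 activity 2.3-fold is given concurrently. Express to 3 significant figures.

0.652

The CYP2C19 pathway (41% of clearance) is boosted to 2.3× activity: 0.41 × 2.3 = 0.943.
CYP2D6 (27%) and the residual 32% are unaffected.
New clearance relative to baseline: 0.943 + 0.27 + 0.32 = 1.533.
Systemic exposure ratio = CL_old/CL_new = 1 / 1.533 = 0.652.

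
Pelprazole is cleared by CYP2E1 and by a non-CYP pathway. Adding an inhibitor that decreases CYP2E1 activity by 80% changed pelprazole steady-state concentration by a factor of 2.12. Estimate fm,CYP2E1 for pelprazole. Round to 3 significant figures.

Call the CYP2E1 fraction fm. After the interaction, CL_new/CL_old = fm × 0.2 + (1 − fm).
Steady-state concentration ratio = 1 / (new CL fraction), so new CL fraction = 1 / 2.12 = 0.4717.
fm × 0.2 + 1 − fm = 0.4717  ⇒  fm × (0.2 − 1) = −0.5283  ⇒  fm = 0.660.

0.660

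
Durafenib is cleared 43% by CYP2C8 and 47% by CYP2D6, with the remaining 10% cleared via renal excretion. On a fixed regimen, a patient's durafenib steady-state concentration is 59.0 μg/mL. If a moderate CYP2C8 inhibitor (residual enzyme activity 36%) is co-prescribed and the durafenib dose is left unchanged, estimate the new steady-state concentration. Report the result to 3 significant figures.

The CYP2C8 pathway (43% of clearance) drops to 0.36× activity: 0.43 × 0.36 = 0.1548.
CYP2D6 (47%) and the residual 10% are unaffected.
CL_new/CL_old = 0.1548 + 0.47 + 0.1 = 0.7248.
Steady-state concentration ∝ 1/CL, so new value = 59.0 / 0.7248 = 81.4 μg/mL.

81.4 μg/mL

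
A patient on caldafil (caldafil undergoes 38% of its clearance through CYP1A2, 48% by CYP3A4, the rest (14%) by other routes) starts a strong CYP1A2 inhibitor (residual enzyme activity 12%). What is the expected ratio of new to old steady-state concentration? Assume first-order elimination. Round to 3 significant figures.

1.50

The CYP1A2 pathway (38% of clearance) is reduced to 0.12× activity: 0.38 × 0.12 = 0.0456.
CYP3A4 (48%) and the residual 14% are unaffected.
CL_new/CL_old = 0.0456 + 0.48 + 0.14 = 0.6656.
Steady-state concentration ratio = CL_old/CL_new = 1 / 0.6656 = 1.50.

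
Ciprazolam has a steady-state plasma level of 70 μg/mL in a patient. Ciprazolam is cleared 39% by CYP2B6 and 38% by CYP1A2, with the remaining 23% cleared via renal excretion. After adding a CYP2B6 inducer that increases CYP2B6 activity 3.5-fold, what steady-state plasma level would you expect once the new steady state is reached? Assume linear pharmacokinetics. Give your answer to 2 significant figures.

The CYP2B6 pathway (39% of clearance) is boosted to 3.5× activity: 0.39 × 3.5 = 1.365.
CYP1A2 (38%) and the residual 23% are unaffected.
Relative clearance = 1.365 + 0.38 + 0.23 = 1.975.
With dosing unchanged, steady-state plasma level scales as 1/CL: 70 / 1.975 = 35 μg/mL.

35 μg/mL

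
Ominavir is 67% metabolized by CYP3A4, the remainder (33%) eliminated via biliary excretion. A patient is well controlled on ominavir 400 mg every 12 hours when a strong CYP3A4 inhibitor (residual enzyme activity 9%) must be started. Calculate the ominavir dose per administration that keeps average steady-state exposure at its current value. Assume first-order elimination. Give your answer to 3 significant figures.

CYP3A4: 0.67 × 0.09 = 0.0603
Other: 0.33 (unchanged)
Relative clearance = 0.0603 + 0.33 = 0.3903.
To maintain the same steady-state level, dose must scale with clearance: new dose = 400 × 0.3903 = 156 mg.

156 mg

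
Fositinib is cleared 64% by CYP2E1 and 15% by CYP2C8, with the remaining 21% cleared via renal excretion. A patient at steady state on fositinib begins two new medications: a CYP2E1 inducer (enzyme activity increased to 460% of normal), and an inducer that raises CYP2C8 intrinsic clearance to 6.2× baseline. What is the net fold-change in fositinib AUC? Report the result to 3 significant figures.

The CYP2E1 pathway (64% of clearance) rises to 4.6× activity: 0.64 × 4.6 = 2.944.
The CYP2C8 pathway (15% of clearance) rises to 6.2× activity: 0.15 × 6.2 = 0.93.
Non-CYP routes (21%) are unchanged.
New clearance relative to baseline: 2.944 + 0.93 + 0.21 = 4.084.
Net AUC ratio = 1 / 4.084 = 0.245.

0.245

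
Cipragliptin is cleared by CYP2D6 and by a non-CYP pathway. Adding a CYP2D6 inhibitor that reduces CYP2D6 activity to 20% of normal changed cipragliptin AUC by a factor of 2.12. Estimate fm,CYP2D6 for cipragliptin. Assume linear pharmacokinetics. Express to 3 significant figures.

Write x for the fraction cleared via CYP2D6. The observed AUC change means clearance fell to 1/2.12 = 0.4717 of baseline.
Only the CYP2D6 route changed, so 0.4717 = x·0.2 + (1 − x), giving x = 0.660.

0.660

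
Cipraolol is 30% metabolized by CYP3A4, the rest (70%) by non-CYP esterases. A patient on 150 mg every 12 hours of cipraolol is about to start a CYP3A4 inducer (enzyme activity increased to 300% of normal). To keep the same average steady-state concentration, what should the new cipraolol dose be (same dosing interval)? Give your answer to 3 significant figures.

The CYP3A4 pathway (30% of clearance) increases to 3× activity: 0.3 × 3 = 0.9.
Non-CYP routes (70%) are unchanged.
CL_new/CL_old = 0.9 + 0.7 = 1.6.
To maintain the same steady-state level, dose must scale with clearance: new dose = 150 × 1.6 = 240 mg.

240 mg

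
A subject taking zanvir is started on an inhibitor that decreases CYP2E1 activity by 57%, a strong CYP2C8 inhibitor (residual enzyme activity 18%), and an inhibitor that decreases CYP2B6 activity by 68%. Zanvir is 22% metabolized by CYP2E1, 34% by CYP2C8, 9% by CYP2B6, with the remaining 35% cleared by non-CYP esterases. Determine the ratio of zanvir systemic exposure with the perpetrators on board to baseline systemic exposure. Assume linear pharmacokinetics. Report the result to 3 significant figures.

The CYP2E1 pathway (22% of clearance) drops to 0.43× activity: 0.22 × 0.43 = 0.0946.
The CYP2C8 pathway (34% of clearance) drops to 0.18× activity: 0.34 × 0.18 = 0.0612.
The CYP2B6 pathway (9% of clearance) is reduced to 0.32× activity: 0.09 × 0.32 = 0.0288.
The remaining 35% of clearance is unaffected.
CL_new/CL_old = 0.0946 + 0.0612 + 0.0288 + 0.35 = 0.5346.
Because systemic exposure varies inversely with clearance, the combined effect is 1 / 0.5346 = 1.87.

1.87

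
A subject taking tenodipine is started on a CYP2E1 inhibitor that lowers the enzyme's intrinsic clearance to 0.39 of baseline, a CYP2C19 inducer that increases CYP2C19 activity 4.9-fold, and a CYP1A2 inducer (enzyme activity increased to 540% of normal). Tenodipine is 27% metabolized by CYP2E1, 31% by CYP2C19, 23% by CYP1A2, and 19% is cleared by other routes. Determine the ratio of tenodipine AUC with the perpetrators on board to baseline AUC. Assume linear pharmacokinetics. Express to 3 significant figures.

0.327

The CYP2E1 pathway (27% of clearance) falls to 0.39× activity: 0.27 × 0.39 = 0.1053.
The CYP2C19 pathway (31% of clearance) rises to 4.9× activity: 0.31 × 4.9 = 1.519.
The CYP1A2 pathway (23% of clearance) rises to 5.4× activity: 0.23 × 5.4 = 1.242.
Non-CYP routes (19%) are unchanged.
CL_new/CL_old = 0.1053 + 1.519 + 1.242 + 0.19 = 3.0563.
AUC ∝ 1/CL: fold-change = 1 / 3.0563 = 0.327.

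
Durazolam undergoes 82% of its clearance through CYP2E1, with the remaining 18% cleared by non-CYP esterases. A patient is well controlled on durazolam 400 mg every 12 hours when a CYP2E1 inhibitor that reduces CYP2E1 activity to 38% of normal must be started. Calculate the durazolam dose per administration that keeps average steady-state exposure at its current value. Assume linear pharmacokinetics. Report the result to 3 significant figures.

The CYP2E1 pathway (82% of clearance) falls to 0.38× activity: 0.82 × 0.38 = 0.3116.
The remaining 18% of clearance is unaffected.
Relative clearance = 0.3116 + 0.18 = 0.4916.
Exposure is unchanged when dose changes in proportion to clearance. New dose = 400 mg × 0.4916 = 197 mg.

197 mg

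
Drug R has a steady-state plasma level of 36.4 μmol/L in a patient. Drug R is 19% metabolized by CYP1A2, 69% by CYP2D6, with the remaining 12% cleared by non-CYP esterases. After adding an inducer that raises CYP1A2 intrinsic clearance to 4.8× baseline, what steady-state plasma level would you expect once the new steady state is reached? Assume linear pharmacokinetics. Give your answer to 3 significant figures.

21.1 μmol/L

CYP1A2: 0.19 × 4.8 = 0.912
CYP2D6: 0.69 (unchanged)
Other: 0.12 (unchanged)
CL_new/CL_old = 0.912 + 0.69 + 0.12 = 1.722.
Steady-state plasma level ∝ 1/CL, so new value = 36.4 / 1.722 = 21.1 μmol/L.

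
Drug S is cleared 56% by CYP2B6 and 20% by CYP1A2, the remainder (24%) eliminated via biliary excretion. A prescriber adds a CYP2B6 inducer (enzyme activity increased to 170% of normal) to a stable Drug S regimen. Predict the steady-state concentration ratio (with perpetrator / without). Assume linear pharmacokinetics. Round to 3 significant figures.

0.718

The CYP2B6 pathway (56% of clearance) rises to 1.7× activity: 0.56 × 1.7 = 0.952.
CYP1A2 (20%) and the residual 24% are unaffected.
CL_new/CL_old = 0.952 + 0.2 + 0.24 = 1.392.
Steady-state concentration is inversely proportional to clearance, so the fold-change is 1 / 1.392 = 0.718.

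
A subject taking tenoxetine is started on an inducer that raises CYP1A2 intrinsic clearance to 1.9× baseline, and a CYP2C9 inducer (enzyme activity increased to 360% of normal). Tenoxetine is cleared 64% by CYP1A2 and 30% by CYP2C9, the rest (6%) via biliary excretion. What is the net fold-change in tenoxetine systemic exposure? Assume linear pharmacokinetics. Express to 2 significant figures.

0.42

CYP1A2: 0.64 × 1.9 = 1.216
CYP2C9: 0.3 × 3.6 = 1.08
Other: 0.06 (unchanged)
CL_new/CL_old = 1.216 + 1.08 + 0.06 = 2.356.
Because systemic exposure varies inversely with clearance, the combined effect is 1 / 2.356 = 0.42.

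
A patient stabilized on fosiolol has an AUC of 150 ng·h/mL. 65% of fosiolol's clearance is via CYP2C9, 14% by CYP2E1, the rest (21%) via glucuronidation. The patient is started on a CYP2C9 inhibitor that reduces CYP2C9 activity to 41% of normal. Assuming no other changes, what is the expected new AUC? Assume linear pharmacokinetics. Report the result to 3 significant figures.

243 ng·h/mL

CYP2C9: 0.65 × 0.41 = 0.2665
CYP2E1: 0.14 (unchanged)
Other: 0.21 (unchanged)
New clearance relative to baseline: 0.2665 + 0.14 + 0.21 = 0.6165.
New AUC = baseline ÷ relative clearance = 150 / 0.6165 = 243 ng·h/mL.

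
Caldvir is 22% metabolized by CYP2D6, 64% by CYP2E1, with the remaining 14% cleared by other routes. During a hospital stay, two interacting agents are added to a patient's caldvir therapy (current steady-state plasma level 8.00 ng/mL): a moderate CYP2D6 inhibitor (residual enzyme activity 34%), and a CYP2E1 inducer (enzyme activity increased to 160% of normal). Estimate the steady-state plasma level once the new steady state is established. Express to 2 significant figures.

The CYP2D6 pathway (22% of clearance) is reduced to 0.34× activity: 0.22 × 0.34 = 0.0748.
The CYP2E1 pathway (64% of clearance) is boosted to 1.6× activity: 0.64 × 1.6 = 1.024.
The remaining 14% of clearance is unaffected.
CL_new/CL_old = 0.0748 + 1.024 + 0.14 = 1.2388.
New steady-state plasma level = 8.00 / 1.2388 = 6.5 ng/mL (concentration scales inversely with clearance).

6.5 ng/mL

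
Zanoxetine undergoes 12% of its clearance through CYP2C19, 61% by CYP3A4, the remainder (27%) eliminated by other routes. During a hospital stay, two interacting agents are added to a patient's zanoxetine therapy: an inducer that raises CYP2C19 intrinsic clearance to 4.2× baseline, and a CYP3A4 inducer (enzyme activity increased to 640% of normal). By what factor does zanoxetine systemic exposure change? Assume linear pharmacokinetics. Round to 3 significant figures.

CYP2C19: 0.12 × 4.2 = 0.504
CYP3A4: 0.61 × 6.4 = 3.904
Other: 0.27 (unchanged)
New clearance relative to baseline: 0.504 + 3.904 + 0.27 = 4.678.
Because systemic exposure varies inversely with clearance, the combined effect is 1 / 4.678 = 0.214.

0.214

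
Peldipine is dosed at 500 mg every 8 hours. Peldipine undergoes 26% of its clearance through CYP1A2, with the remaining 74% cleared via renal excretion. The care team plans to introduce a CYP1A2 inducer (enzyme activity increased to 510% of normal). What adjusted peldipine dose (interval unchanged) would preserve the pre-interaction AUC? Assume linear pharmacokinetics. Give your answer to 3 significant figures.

1.03 × 10³ mg

The CYP1A2 pathway (26% of clearance) increases to 5.1× activity: 0.26 × 5.1 = 1.326.
The remaining 74% of clearance is unaffected.
New clearance relative to baseline: 1.326 + 0.74 = 2.066.
To maintain the same steady-state level, dose must scale with clearance: new dose = 500 × 2.066 = 1.03 × 10³ mg.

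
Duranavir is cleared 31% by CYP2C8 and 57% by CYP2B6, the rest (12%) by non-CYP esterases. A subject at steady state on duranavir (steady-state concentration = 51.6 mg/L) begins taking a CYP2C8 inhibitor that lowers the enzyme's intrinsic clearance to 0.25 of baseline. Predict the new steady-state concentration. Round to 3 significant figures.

67.2 mg/L

CYP2C8: 0.31 × 0.25 = 0.0775
CYP2B6: 0.57 (unchanged)
Other: 0.12 (unchanged)
CL_new/CL_old = 0.0775 + 0.57 + 0.12 = 0.7675.
With dosing unchanged, steady-state concentration scales as 1/CL: 51.6 / 0.7675 = 67.2 mg/L.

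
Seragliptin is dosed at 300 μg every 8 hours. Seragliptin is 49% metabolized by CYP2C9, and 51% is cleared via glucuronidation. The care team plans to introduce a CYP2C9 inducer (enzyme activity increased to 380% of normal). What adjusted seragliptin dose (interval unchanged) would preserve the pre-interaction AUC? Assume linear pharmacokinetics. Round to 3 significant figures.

712 μg

The CYP2C9 pathway (49% of clearance) rises to 3.8× activity: 0.49 × 3.8 = 1.862.
The remaining 51% of clearance is unaffected.
New clearance relative to baseline: 1.862 + 0.51 = 2.372.
Css,avg = (dose rate)/CL, so holding Css fixed requires dose ∝ CL: 300 × 2.372 = 712 μg.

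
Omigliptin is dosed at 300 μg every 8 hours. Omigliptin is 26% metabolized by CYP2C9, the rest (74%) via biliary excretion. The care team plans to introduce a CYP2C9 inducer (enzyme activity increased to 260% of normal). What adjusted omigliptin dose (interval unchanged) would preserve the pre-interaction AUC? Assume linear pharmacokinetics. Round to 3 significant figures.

The CYP2C9 pathway (26% of clearance) increases to 2.6× activity: 0.26 × 2.6 = 0.676.
The remaining 74% of clearance is unaffected.
New clearance relative to baseline: 0.676 + 0.74 = 1.416.
Exposure is unchanged when dose changes in proportion to clearance. New dose = 300 μg × 1.416 = 425 μg.

425 μg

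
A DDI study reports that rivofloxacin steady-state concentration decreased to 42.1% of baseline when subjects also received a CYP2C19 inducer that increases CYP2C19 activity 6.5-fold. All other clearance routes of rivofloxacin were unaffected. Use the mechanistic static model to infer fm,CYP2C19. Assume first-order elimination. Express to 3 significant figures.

Write x for the fraction cleared via CYP2C19. The observed steady-state concentration change means clearance rose to 1/0.421 = 2.375 of baseline.
Setting x·6.5 + (1 − x) = 2.375 and solving: x = (2.375 − 1)/(6.5 − 1) = 0.250.

0.250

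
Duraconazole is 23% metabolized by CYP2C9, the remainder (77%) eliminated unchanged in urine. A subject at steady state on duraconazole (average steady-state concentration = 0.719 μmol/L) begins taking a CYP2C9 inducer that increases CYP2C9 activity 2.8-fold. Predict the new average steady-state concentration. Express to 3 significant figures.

The CYP2C9 pathway (23% of clearance) rises to 2.8× activity: 0.23 × 2.8 = 0.644.
The remaining 77% of clearance is unaffected.
Relative clearance = 0.644 + 0.77 = 1.414.
With dosing unchanged, average steady-state concentration scales as 1/CL: 0.719 / 1.414 = 0.508 μmol/L.

0.508 μmol/L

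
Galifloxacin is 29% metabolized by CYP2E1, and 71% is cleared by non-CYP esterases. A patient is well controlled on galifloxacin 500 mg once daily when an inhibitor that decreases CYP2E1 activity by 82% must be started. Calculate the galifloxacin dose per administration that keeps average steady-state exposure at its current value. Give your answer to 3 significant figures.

381 mg

CYP2E1: 0.29 × 0.18 = 0.0522
Other: 0.71 (unchanged)
CL_new/CL_old = 0.0522 + 0.71 = 0.7622.
To maintain the same steady-state level, dose must scale with clearance: new dose = 500 × 0.7622 = 381 mg.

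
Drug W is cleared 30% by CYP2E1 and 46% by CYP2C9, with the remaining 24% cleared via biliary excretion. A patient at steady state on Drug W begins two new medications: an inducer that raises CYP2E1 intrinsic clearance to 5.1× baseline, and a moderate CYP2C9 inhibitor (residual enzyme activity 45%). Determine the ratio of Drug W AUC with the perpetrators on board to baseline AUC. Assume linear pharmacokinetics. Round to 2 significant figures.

CYP2E1: 0.3 × 5.1 = 1.53
CYP2C9: 0.46 × 0.45 = 0.207
Other: 0.24 (unchanged)
New clearance relative to baseline: 1.53 + 0.207 + 0.24 = 1.977.
Net AUC ratio = 1 / 1.977 = 0.51.

0.51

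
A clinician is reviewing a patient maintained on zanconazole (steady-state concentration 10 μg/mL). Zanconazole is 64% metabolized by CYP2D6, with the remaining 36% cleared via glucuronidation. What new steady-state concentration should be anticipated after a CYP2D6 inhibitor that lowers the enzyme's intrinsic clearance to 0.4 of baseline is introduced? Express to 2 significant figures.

16 μg/mL

CYP2D6: 0.64 × 0.4 = 0.256
Other: 0.36 (unchanged)
Relative clearance = 0.256 + 0.36 = 0.616.
Steady-state concentration ∝ 1/CL, so new value = 10 / 0.616 = 16 μg/mL.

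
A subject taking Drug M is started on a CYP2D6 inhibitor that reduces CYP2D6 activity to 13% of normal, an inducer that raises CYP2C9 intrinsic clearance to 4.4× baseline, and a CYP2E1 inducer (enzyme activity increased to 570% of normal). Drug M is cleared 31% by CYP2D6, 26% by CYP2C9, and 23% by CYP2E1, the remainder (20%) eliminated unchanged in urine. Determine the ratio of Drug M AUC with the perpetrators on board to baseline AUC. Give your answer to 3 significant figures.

CYP2D6: 0.31 × 0.13 = 0.0403
CYP2C9: 0.26 × 4.4 = 1.144
CYP2E1: 0.23 × 5.7 = 1.311
Other: 0.2 (unchanged)
CL_new/CL_old = 0.0403 + 1.144 + 1.311 + 0.2 = 2.6953.
AUC ∝ 1/CL: fold-change = 1 / 2.6953 = 0.371.

0.371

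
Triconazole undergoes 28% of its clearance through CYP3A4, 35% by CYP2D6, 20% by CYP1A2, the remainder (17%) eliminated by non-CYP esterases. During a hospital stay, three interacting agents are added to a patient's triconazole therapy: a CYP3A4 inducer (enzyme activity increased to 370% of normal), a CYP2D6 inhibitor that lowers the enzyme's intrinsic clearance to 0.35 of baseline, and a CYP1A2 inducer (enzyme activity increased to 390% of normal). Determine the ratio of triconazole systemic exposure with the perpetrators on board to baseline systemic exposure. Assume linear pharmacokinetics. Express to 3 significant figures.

The CYP3A4 pathway (28% of clearance) increases to 3.7× activity: 0.28 × 3.7 = 1.036.
The CYP2D6 pathway (35% of clearance) drops to 0.35× activity: 0.35 × 0.35 = 0.1225.
The CYP1A2 pathway (20% of clearance) increases to 3.9× activity: 0.2 × 3.9 = 0.78.
Non-CYP routes (17%) are unchanged.
New clearance relative to baseline: 1.036 + 0.1225 + 0.78 + 0.17 = 2.1085.
Net systemic exposure ratio = 1 / 2.1085 = 0.474.

0.474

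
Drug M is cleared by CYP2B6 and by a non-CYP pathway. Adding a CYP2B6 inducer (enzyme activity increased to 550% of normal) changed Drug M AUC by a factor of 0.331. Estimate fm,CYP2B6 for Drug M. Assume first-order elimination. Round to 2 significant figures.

0.45

Call the CYP2B6 fraction fm. After the interaction, CL_new/CL_old = fm × 5.5 + (1 − fm).
AUC ratio = 1 / (new CL fraction), so new CL fraction = 1 / 0.331 = 3.021.
fm × 5.5 + 1 − fm = 3.021  ⇒  fm × (5.5 − 1) = 2.021  ⇒  fm = 0.45.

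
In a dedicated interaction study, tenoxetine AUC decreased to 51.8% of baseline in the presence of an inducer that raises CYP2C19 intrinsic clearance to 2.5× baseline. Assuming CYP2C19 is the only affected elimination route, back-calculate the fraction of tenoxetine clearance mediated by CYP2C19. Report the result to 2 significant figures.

CL'/CL = 1 / 0.518 = 1.931
2.5·fm + (1 − fm) = 1.931
fm = (1.931 − 1) / (2.5 − 1) = 0.62

0.62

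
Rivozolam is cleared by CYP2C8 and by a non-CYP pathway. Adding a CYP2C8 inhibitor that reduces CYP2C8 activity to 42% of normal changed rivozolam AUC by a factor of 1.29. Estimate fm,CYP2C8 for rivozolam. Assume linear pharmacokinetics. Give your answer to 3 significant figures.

0.388

Let fm be the CYP2C8 fraction. New clearance relative to baseline = fm × 0.42 + (1 − fm).
AUC ratio = 1 / (new CL fraction), so new CL fraction = 1 / 1.29 = 0.7752.
fm × 0.42 + 1 − fm = 0.7752  ⇒  fm × (0.42 − 1) = −0.2248  ⇒  fm = 0.388.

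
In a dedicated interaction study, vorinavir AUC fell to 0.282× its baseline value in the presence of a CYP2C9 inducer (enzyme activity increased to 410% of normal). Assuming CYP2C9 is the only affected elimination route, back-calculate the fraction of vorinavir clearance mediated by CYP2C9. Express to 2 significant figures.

0.82

Let fm be the CYP2C9 fraction. New clearance relative to baseline = fm × 4.1 + (1 − fm).
AUC ratio = 1 / (new CL fraction), so new CL fraction = 1 / 0.282 = 3.546.
fm × 4.1 + 1 − fm = 3.546  ⇒  fm × (4.1 − 1) = 2.546  ⇒  fm = 0.82.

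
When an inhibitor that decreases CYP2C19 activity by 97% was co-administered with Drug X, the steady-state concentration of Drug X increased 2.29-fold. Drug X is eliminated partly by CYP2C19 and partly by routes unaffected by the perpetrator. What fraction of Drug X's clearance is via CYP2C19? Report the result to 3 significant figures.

0.581

CL'/CL = 1 / 2.29 = 0.4367
0.03·fm + (1 − fm) = 0.4367
fm = (0.4367 − 1) / (0.03 − 1) = 0.581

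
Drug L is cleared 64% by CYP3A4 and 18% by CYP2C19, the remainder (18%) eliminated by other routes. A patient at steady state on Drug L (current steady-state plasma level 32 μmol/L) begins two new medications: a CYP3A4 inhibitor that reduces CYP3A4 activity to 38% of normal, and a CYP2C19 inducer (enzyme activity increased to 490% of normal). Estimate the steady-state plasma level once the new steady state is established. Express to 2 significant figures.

25 μmol/L

The CYP3A4 pathway (64% of clearance) drops to 0.38× activity: 0.64 × 0.38 = 0.2432.
The CYP2C19 pathway (18% of clearance) increases to 4.9× activity: 0.18 × 4.9 = 0.882.
The remaining 18% of clearance is unaffected.
New clearance relative to baseline: 0.2432 + 0.882 + 0.18 = 1.3052.
New steady-state plasma level = 32 / 1.3052 = 25 μmol/L (concentration scales inversely with clearance).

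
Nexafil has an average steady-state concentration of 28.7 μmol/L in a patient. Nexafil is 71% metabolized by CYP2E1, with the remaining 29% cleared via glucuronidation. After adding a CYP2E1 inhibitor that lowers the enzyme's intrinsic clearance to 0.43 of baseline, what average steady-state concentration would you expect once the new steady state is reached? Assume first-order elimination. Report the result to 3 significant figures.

CYP2E1: 0.71 × 0.43 = 0.3053
Other: 0.29 (unchanged)
Relative clearance = 0.3053 + 0.29 = 0.5953.
With dosing unchanged, average steady-state concentration scales as 1/CL: 28.7 / 0.5953 = 48.2 μmol/L.

48.2 μmol/L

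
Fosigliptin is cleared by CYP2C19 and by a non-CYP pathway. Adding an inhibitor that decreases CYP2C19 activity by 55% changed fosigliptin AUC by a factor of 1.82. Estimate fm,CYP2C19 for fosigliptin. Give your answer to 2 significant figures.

0.82

Call the CYP2C19 fraction fm. After the interaction, CL_new/CL_old = fm × 0.45 + (1 − fm).
AUC ratio = 1 / (new CL fraction), so new CL fraction = 1 / 1.82 = 0.5495.
fm × 0.45 + 1 − fm = 0.5495  ⇒  fm × (0.45 − 1) = −0.4505  ⇒  fm = 0.82.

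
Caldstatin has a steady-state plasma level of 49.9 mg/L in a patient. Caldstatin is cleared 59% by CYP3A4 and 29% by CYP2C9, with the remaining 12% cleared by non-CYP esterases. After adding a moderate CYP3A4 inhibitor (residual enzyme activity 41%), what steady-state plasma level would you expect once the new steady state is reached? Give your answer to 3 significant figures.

The CYP3A4 pathway (59% of clearance) is reduced to 0.41× activity: 0.59 × 0.41 = 0.2419.
CYP2C9 (29%) and the residual 12% are unaffected.
CL_new/CL_old = 0.2419 + 0.29 + 0.12 = 0.6519.
With dosing unchanged, steady-state plasma level scales as 1/CL: 49.9 / 0.6519 = 76.5 mg/L.

76.5 mg/L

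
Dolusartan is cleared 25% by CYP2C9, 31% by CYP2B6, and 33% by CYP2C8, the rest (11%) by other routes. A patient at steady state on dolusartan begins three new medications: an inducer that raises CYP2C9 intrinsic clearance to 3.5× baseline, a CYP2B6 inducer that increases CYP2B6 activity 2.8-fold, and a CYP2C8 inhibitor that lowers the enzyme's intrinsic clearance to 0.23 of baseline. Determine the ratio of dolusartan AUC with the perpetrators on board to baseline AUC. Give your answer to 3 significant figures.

0.518

The CYP2C9 pathway (25% of clearance) increases to 3.5× activity: 0.25 × 3.5 = 0.875.
The CYP2B6 pathway (31% of clearance) increases to 2.8× activity: 0.31 × 2.8 = 0.868.
The CYP2C8 pathway (33% of clearance) is reduced to 0.23× activity: 0.33 × 0.23 = 0.0759.
The remaining 11% of clearance is unaffected.
Relative clearance = 0.875 + 0.868 + 0.0759 + 0.11 = 1.9289.
Because AUC varies inversely with clearance, the combined effect is 1 / 1.9289 = 0.518.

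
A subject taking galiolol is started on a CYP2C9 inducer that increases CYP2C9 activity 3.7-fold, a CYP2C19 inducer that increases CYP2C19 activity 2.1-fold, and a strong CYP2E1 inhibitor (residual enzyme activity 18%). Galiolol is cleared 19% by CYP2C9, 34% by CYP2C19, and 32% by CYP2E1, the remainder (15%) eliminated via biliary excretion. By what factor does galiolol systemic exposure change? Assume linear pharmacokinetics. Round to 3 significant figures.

The CYP2C9 pathway (19% of clearance) rises to 3.7× activity: 0.19 × 3.7 = 0.703.
The CYP2C19 pathway (34% of clearance) increases to 2.1× activity: 0.34 × 2.1 = 0.714.
The CYP2E1 pathway (32% of clearance) drops to 0.18× activity: 0.32 × 0.18 = 0.0576.
Non-CYP routes (15%) are unchanged.
New clearance relative to baseline: 0.703 + 0.714 + 0.0576 + 0.15 = 1.6246.
Systemic exposure ∝ 1/CL: fold-change = 1 / 1.6246 = 0.616.

0.616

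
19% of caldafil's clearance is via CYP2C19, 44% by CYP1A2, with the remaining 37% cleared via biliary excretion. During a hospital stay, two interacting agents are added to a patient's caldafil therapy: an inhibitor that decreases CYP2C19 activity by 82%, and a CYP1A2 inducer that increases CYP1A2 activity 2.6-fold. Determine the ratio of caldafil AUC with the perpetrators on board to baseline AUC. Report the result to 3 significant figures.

0.646

The CYP2C19 pathway (19% of clearance) falls to 0.18× activity: 0.19 × 0.18 = 0.0342.
The CYP1A2 pathway (44% of clearance) is boosted to 2.6× activity: 0.44 × 2.6 = 1.144.
The remaining 37% of clearance is unaffected.
CL_new/CL_old = 0.0342 + 1.144 + 0.37 = 1.5482.
Because AUC varies inversely with clearance, the combined effect is 1 / 1.5482 = 0.646.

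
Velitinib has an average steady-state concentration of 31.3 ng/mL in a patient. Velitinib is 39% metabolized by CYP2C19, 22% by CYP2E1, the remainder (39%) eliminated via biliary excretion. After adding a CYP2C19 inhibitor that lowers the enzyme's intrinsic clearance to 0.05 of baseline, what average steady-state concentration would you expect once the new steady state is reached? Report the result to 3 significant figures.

CYP2C19: 0.39 × 0.05 = 0.0195
CYP2E1: 0.22 (unchanged)
Other: 0.39 (unchanged)
Relative clearance = 0.0195 + 0.22 + 0.39 = 0.6295.
New average steady-state concentration = baseline ÷ relative clearance = 31.3 / 0.6295 = 49.7 ng/mL.

49.7 ng/mL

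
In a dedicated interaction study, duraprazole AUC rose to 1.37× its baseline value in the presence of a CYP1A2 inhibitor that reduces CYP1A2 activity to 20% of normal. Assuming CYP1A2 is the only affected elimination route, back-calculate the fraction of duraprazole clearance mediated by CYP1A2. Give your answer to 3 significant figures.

CL'/CL = 1 / 1.37 = 0.7299
0.2·fm + (1 − fm) = 0.7299
fm = (0.7299 − 1) / (0.2 − 1) = 0.338

0.338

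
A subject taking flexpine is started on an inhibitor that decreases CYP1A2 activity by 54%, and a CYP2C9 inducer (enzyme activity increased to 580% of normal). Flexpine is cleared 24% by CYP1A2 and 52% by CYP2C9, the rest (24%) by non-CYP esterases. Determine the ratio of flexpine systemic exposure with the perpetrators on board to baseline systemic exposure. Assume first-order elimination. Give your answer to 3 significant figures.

0.297

The CYP1A2 pathway (24% of clearance) drops to 0.46× activity: 0.24 × 0.46 = 0.1104.
The CYP2C9 pathway (52% of clearance) is boosted to 5.8× activity: 0.52 × 5.8 = 3.016.
The remaining 24% of clearance is unaffected.
CL_new/CL_old = 0.1104 + 3.016 + 0.24 = 3.3664.
Because systemic exposure varies inversely with clearance, the combined effect is 1 / 3.3664 = 0.297.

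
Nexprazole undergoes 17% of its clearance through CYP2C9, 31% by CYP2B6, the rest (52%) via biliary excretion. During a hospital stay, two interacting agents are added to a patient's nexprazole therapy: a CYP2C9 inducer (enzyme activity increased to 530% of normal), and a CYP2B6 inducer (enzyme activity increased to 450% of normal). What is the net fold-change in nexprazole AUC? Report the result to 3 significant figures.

CYP2C9: 0.17 × 5.3 = 0.901
CYP2B6: 0.31 × 4.5 = 1.395
Other: 0.52 (unchanged)
New clearance relative to baseline: 0.901 + 1.395 + 0.52 = 2.816.
Net AUC ratio = 1 / 2.816 = 0.355.

0.355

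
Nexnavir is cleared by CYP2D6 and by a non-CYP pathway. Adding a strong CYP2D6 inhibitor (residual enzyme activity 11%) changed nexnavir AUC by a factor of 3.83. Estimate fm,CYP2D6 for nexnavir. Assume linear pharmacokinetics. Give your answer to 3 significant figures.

0.830

Let x = fm,CYP2D6. Because AUC ∝ 1/CL, relative clearance fell to 1/3.83 = 0.2611.
Only the CYP2D6 route changed, so 0.2611 = x·0.11 + (1 − x), giving x = 0.830.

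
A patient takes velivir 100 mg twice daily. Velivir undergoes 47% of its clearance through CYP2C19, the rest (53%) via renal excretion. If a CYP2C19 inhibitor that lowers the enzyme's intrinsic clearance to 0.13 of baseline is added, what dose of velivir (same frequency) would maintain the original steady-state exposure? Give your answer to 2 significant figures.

CYP2C19: 0.47 × 0.13 = 0.0611
Other: 0.53 (unchanged)
Relative clearance = 0.0611 + 0.53 = 0.5911.
Exposure is unchanged when dose changes in proportion to clearance. New dose = 100 mg × 0.5911 = 59 mg.

59 mg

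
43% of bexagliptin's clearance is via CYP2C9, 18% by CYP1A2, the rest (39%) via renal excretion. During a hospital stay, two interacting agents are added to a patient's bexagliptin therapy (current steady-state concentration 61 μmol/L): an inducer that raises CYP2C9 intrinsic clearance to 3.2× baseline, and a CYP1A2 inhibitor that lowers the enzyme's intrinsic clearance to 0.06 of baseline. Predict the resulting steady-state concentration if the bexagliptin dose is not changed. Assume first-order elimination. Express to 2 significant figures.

The CYP2C9 pathway (43% of clearance) increases to 3.2× activity: 0.43 × 3.2 = 1.376.
The CYP1A2 pathway (18% of clearance) is reduced to 0.06× activity: 0.18 × 0.06 = 0.0108.
Non-CYP routes (39%) are unchanged.
CL_new/CL_old = 1.376 + 0.0108 + 0.39 = 1.7768.
Steady-state concentration ∝ 1/CL: new value = 61 / 1.7768 = 34 μmol/L.

34 μmol/L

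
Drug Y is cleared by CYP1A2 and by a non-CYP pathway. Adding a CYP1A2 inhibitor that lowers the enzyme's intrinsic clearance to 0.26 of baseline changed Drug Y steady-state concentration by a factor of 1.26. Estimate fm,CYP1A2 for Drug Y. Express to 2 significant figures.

0.28

Let fm be the CYP1A2 fraction. New clearance relative to baseline = fm × 0.26 + (1 − fm).
Steady-state concentration ratio = 1 / (new CL fraction), so new CL fraction = 1 / 1.26 = 0.7937.
fm × 0.26 + 1 − fm = 0.7937  ⇒  fm × (0.26 − 1) = −0.2063  ⇒  fm = 0.28.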